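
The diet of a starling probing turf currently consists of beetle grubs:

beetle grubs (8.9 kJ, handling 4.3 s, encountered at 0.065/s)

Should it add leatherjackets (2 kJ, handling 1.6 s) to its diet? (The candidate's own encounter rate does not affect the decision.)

Yes

Current rate: (0.065×8.9)/(1 + 0.065×4.3) = 0.4521 kJ/s.
Profitability of leatherjackets: 2/1.6 = 1.25 kJ/s.
1.25 > 0.4521, so adding leatherjackets raises the average — include it.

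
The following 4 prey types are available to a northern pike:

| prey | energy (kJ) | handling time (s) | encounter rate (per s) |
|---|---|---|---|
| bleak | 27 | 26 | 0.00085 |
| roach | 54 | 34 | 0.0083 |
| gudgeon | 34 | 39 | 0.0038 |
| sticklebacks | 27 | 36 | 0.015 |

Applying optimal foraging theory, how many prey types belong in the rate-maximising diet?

4

E/h in descending order: roach 1.59, bleak 1.04, gudgeon 0.872, sticklebacks 0.75 kJ/s. The optimal diet is the largest prefix of this list for which every included type satisfies E_i/h_i > R on the types above it.
Rate on top 1: 0.3496. bleak: 1.04 > 0.3496 → include.
Rate on top 2: 0.3612. gudgeon: 0.872 > 0.3612 → include.
Rate on top 3: 0.4133. sticklebacks: 0.75 > 0.4133 → include.
Optimal diet: roach, bleak, gudgeon, sticklebacks — 4 of 4 types.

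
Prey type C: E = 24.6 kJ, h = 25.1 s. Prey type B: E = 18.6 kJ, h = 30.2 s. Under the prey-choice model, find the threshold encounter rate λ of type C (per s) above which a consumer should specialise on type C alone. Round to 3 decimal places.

At the threshold, the rate on type C alone equals the profitability of type B: λ·24.6/(1 + λ·25.1) = 18.6/30.2 = 0.6159.
Rearranging, λ(24.6 − 0.6159×25.1) = 0.6159, so λ = 0.6159/9.141 = 0.06738 per s.

0.067 per s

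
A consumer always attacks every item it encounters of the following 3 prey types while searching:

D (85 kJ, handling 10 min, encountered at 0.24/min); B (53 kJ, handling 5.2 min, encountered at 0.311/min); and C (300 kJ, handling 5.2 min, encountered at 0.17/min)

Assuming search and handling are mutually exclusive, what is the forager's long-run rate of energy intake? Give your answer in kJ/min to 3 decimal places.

R = Σλ_iE_i / (1 + Σλ_ih_i)
Numerator: 0.24×85 + 0.311×53 + 0.17×300 = 87.88
Denominator: 1 + 0.24×10 + 0.311×5.2 + 0.17×5.2 = 5.901
R = 87.88/5.901 = 14.89 kJ/min

14.892 kJ/min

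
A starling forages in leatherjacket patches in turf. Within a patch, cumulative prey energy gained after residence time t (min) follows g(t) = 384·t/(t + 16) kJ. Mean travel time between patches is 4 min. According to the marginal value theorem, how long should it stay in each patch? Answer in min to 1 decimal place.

8.0 min

Optimal t* satisfies g'(t*) = g(t*)/(T + t*).
g'(t) = 384·16/(t + 16)². Setting 384·16/(t+16)² = 384t/[(t+16)(4+t)] gives 16(4+t) = t(t+16), so t² = 16×4 = 64.
t* = √64 = 8 min.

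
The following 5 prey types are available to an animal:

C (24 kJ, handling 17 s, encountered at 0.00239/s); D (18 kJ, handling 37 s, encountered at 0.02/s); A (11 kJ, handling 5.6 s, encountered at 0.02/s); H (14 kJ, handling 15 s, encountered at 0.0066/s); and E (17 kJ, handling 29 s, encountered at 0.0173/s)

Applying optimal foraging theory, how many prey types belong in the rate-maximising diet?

5

E/h in descending order: A 1.96, C 1.41, H 0.933, E 0.586, D 0.486 kJ/s. The optimal diet is the largest prefix of this list for which every included type satisfies E_i/h_i > R on the types above it.
Rate on top 1: 0.1978. C: 1.41 > 0.1978 → include.
Rate on top 2: 0.2406. H: 0.933 > 0.2406 → include.
Rate on top 3: 0.2954. E: 0.586 > 0.2954 → include.
Rate on top 4: 0.3786. D: 0.486 > 0.3786 → include.
Optimal diet: A, C, H, E, D — 5 of 5 types.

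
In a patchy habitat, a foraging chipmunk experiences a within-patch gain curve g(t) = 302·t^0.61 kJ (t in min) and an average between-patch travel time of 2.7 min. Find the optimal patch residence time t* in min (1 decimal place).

4.2 min

Maximise g(t)/(T+t): set derivative to zero → g'(t)(T+t) = g(t).
g'(t) = 0.61·302·t^-0.39. Setting 0.61·302·t^-0.39 = 302·t^0.61/(2.7+t) gives 0.61(2.7+t) = t, so 0.39·t = 0.61×2.7.
t* = 0.61×2.7/0.39 = 4.223 min.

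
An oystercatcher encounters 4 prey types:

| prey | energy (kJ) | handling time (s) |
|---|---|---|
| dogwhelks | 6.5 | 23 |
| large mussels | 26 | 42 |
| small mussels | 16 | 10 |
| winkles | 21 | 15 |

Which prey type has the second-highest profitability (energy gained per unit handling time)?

In descending order of E/h:
small mussels: 16/10 = 1.6 kJ/s
winkles: 21/15 = 1.4 kJ/s
large mussels: 26/42 = 0.619 kJ/s
dogwhelks: 6.5/23 = 0.283 kJ/s

winkles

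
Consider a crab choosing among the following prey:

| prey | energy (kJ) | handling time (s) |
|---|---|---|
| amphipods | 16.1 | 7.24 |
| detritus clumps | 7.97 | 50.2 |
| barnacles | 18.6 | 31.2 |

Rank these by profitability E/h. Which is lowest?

detritus clumps

In descending order of E/h:
amphipods: 16.1/7.24 = 2.22 kJ/s
barnacles: 18.6/31.2 = 0.596 kJ/s
detritus clumps: 7.97/50.2 = 0.159 kJ/s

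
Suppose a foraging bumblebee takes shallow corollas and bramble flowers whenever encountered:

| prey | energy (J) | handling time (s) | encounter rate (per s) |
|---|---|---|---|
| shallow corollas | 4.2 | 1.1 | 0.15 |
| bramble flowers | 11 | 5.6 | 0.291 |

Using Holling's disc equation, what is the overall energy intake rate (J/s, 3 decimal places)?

1.371 J/s

Energy encountered per unit search time: 0.15×4.2 + 0.291×11 = 3.831 J/s.
Handling time per unit search time: 0.15×1.1 + 0.291×5.6 = 1.795.
Rate = 3.831/(1 + 1.795) = 1.371 J/s.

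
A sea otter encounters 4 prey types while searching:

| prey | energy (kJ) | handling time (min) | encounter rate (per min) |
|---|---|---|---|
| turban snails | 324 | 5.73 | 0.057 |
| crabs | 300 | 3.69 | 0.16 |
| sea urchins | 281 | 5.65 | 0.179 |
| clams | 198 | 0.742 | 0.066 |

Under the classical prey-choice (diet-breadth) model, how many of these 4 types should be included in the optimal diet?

Profitabilities (E/h, kJ/min): clams 267, crabs 81.3, turban snails 56.5, sea urchins 49.7. Add prey in this order while the next type's profitability exceeds the intake rate on those already taken.
Rate on top 1: 12.46. crabs: 81.3 > 12.46 → include.
Rate on top 2: 37.25. turban snails: 56.5 > 37.25 → include.
Rate on top 3: 40.46. sea urchins: 49.7 > 40.46 → include.
Optimal diet: clams, crabs, turban snails, sea urchins — 4 of 4 types.

4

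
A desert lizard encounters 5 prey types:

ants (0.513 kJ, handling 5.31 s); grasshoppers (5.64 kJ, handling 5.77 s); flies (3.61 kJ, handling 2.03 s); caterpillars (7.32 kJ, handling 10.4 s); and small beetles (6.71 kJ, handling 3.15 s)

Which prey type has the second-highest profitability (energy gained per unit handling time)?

In descending order of E/h:
small beetles: 6.71/3.15 = 2.13 kJ/s
flies: 3.61/2.03 = 1.78 kJ/s
grasshoppers: 5.64/5.77 = 0.977 kJ/s
caterpillars: 7.32/10.4 = 0.704 kJ/s
ants: 0.513/5.31 = 0.0966 kJ/s

flies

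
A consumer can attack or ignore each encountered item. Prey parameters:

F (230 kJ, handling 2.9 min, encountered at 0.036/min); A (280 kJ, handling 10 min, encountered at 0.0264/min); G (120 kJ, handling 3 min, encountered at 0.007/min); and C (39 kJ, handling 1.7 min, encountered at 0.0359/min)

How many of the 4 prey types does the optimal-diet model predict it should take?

4

Rank by E/h (kJ/min): F 79.3, G 40, A 28, C 22.9. Include each in turn until the next type's E/h falls below the running intake rate.
Rate on top 1: 7.497. G: 40 > 7.497 → include.
Rate on top 2: 8.104. A: 28 > 8.104 → include.
Rate on top 3: 11.88. C: 22.9 > 11.88 → include.
Optimal diet: F, G, A, C — 4 of 4 types.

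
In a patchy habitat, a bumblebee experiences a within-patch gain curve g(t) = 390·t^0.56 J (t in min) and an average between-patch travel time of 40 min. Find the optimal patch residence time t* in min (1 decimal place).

Optimal t* satisfies g'(t*) = g(t*)/(T + t*).
g'(t) = 0.56·390·t^-0.44. Setting 0.56·390·t^-0.44 = 390·t^0.56/(40+t) gives 0.56(40+t) = t, so 0.44·t = 0.56×40.
t* = 0.56×40/0.44 = 50.91 min.

50.9 min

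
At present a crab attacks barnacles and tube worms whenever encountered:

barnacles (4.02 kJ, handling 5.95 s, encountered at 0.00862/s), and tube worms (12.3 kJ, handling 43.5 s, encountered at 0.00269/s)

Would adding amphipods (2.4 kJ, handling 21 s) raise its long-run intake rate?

On barnacles and tube worms alone, R = ΣλE/(1+Σλh) = 0.06774/1.168 = 0.05798 kJ/s.
amphipods: E/h = 2.4/21 = 0.1143 kJ/s.
0.1143 > 0.05798, so adding amphipods raises the average — include it.

Yes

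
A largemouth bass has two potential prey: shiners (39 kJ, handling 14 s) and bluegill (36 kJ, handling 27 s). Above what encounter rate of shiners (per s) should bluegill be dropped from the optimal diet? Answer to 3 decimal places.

0.066 per s

The zero-one rule: include bluegill iff E₂/h₂ > λE₁/(1+λh₁). Equality gives the switch point.
λE₁h₂ = E₂ + λE₂h₁ ⇒ λ = E₂/(E₁h₂ − E₂h₁) = 36/(1053 − 504) = 0.06557 per s.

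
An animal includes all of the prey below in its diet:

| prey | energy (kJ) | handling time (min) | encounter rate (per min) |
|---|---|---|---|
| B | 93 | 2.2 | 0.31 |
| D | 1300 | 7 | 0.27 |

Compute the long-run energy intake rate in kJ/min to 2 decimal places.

106.34 kJ/min

R = (0.31×93 + 0.27×1300) / (1 + 0.31×2.2 + 0.27×7) = 379.8/3.572 = 106.3 kJ/min.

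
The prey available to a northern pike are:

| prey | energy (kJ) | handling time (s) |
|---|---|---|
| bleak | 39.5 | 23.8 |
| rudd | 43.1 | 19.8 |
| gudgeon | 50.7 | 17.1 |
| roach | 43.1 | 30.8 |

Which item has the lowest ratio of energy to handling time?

roach

In descending order of E/h:
gudgeon: 50.7/17.1 = 2.96 kJ/s
rudd: 43.1/19.8 = 2.18 kJ/s
bleak: 39.5/23.8 = 1.66 kJ/s
roach: 43.1/30.8 = 1.4 kJ/s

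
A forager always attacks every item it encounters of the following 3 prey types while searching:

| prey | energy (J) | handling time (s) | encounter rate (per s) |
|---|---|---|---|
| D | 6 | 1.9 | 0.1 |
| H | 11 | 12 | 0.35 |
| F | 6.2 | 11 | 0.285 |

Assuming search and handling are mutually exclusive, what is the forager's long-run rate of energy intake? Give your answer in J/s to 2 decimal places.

Energy encountered per unit search time: 0.1×6 + 0.35×11 + 0.285×6.2 = 6.217 J/s.
Handling time per unit search time: 0.1×1.9 + 0.35×12 + 0.285×11 = 7.525.
Rate = 6.217/(1 + 7.525) = 0.7293 J/s.

0.73 J/s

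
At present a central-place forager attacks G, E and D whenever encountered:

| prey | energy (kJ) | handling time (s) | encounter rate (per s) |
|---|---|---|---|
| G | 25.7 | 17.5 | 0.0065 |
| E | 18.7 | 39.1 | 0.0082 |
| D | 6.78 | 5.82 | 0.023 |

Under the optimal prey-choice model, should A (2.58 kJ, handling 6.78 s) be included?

Current rate: (0.0065×25.7 + 0.0082×18.7 + 0.023×6.78)/(1 + 0.0065×17.5 + 0.0082×39.1 + 0.023×5.82) = 0.3037 kJ/s.
A: E/h = 2.58/6.78 = 0.3805 kJ/s.
0.3805 > 0.3037, so adding A raises the average — include it.

Yes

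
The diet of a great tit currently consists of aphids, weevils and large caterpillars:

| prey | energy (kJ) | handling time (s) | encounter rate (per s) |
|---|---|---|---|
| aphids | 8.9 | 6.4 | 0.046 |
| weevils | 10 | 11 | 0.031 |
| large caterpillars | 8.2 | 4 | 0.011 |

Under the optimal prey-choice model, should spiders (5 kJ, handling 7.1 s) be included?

Intake rate on the current diet: R = (0.046×8.9 + 0.031×10 + 0.011×8.2) / (1 + 0.046×6.4 + 0.031×11 + 0.011×4) = 0.8096/1.679 = 0.4821 kJ/s.
Profitability of spiders: 5/7.1 = 0.7042 kJ/s.
0.7042 > 0.4821, so adding spiders raises the average — include it.

Yes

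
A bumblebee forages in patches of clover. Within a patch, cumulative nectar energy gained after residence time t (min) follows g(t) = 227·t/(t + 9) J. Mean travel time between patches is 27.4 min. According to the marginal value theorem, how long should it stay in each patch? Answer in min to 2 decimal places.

15.70 min

By the marginal value theorem, leave when the instantaneous gain rate g'(t) equals the habitat-wide average g(t)/(T + t).
g'(t) = 227·9/(t + 9)². Setting 227·9/(t+9)² = 227t/[(t+9)(27.4+t)] gives 9(27.4+t) = t(t+9), so t² = 9×27.4 = 246.6.
t* = √246.6 = 15.7 min.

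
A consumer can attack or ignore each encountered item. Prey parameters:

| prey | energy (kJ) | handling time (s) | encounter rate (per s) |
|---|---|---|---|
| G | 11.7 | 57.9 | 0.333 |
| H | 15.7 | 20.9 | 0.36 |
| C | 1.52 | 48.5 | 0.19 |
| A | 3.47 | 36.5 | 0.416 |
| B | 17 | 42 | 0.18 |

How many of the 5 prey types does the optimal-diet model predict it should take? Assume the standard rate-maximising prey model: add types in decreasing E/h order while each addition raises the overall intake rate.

E/h in descending order: H 0.751, B 0.405, G 0.202, A 0.0951, C 0.0313 kJ/s. The optimal diet is the largest prefix of this list for which every included type satisfies E_i/h_i > R on the types above it.
Rate on top 1: 0.6631. B: 0.405 < 0.6631 → exclude; stop.
Optimal diet: H — 1 of 5 types.

1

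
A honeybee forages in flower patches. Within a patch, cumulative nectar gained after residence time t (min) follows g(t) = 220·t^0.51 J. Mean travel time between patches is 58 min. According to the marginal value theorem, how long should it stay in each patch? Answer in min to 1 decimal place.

60.4 min

Maximise g(t)/(T+t): set derivative to zero → g'(t)(T+t) = g(t).
g'(t) = 0.51·220·t^-0.49. Setting 0.51·220·t^-0.49 = 220·t^0.51/(58+t) gives 0.51(58+t) = t, so 0.49·t = 0.51×58.
t* = 0.51×58/0.49 = 60.37 min.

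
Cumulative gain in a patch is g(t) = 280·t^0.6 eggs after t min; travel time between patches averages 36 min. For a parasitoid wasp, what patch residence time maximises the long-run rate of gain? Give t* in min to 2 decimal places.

54.00 min

Maximise g(t)/(T+t): set derivative to zero → g'(t)(T+t) = g(t).
g'(t) = 0.6·280·t^-0.4. Setting 0.6·280·t^-0.4 = 280·t^0.6/(36+t) gives 0.6(36+t) = t, so 0.40·t = 0.6×36.
t* = 0.6×36/0.40 = 54 min.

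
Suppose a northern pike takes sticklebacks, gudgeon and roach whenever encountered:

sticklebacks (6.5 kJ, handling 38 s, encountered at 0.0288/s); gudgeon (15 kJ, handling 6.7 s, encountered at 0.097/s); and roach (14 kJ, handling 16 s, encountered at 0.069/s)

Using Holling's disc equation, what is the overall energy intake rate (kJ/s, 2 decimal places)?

0.68 kJ/s

R = Σλ_iE_i / (1 + Σλ_ih_i)
Numerator: 0.0288×6.5 + 0.097×15 + 0.069×14 = 2.608
Denominator: 1 + 0.0288×38 + 0.097×6.7 + 0.069×16 = 3.848
R = 2.608/3.848 = 0.6778 kJ/s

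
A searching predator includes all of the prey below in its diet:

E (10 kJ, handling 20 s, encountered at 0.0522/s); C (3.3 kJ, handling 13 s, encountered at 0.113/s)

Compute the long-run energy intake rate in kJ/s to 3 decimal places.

R = (0.0522×10 + 0.113×3.3) / (1 + 0.0522×20 + 0.113×13) = 0.8949/3.513 = 0.2547 kJ/s.

0.255 kJ/s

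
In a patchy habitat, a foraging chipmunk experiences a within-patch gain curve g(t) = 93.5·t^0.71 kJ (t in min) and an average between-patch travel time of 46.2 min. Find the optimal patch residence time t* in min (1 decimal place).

By the marginal value theorem, leave when the instantaneous gain rate g'(t) equals the habitat-wide average g(t)/(T + t).
g'(t) = 0.71·93.5·t^-0.29. Setting 0.71·93.5·t^-0.29 = 93.5·t^0.71/(46.2+t) gives 0.71(46.2+t) = t, so 0.29·t = 0.71×46.2.
t* = 0.71×46.2/0.29 = 113.1 min.

113.1 min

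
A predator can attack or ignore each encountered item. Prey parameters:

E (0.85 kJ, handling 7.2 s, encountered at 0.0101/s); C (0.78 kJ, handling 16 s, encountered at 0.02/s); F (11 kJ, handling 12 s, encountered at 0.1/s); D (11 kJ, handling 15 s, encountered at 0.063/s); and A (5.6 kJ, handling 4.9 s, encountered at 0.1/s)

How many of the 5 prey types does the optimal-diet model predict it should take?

3

Profitabilities (E/h, kJ/s): A 1.14, F 0.917, D 0.733, E 0.118, C 0.0488. Add prey in this order while the next type's profitability exceeds the intake rate on those already taken.
Rate on top 1: 0.3758. F: 0.917 > 0.3758 → include.
Rate on top 2: 0.6171. D: 0.733 > 0.6171 → include.
Rate on top 3: 0.6473. E: 0.118 < 0.6473 → exclude; stop.
Optimal diet: A, F, D — 3 of 5 types.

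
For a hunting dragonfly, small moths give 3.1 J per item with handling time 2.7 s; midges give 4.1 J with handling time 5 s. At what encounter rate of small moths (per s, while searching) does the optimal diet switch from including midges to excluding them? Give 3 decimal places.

0.926 per s

Drop midges once their profitability E₂/h₂ falls below the rate achievable on small moths alone: E₂/h₂ = λE₁/(1 + λh₁).
Solve for λ: λE₁h₂ = E₂(1 + λh₁) → λ(E₁h₂ − E₂h₁) = E₂ → λ = E₂/(E₁h₂ − E₂h₁).
λ = 4.1/(3.1×5 − 4.1×2.7) = 4.1/4.43 = 0.9255 per s.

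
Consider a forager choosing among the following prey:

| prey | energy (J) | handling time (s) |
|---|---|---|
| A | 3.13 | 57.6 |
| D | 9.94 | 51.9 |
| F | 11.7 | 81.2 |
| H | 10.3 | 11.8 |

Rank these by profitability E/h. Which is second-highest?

In descending order of E/h:
H: 10.3/11.8 = 0.873 J/s
D: 9.94/51.9 = 0.192 J/s
F: 11.7/81.2 = 0.144 J/s
A: 3.13/57.6 = 0.0543 J/s

D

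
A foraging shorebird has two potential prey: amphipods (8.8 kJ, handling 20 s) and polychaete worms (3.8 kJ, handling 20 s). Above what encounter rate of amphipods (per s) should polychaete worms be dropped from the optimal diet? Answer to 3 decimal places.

0.038 per s

At the threshold, the rate on amphipods alone equals the profitability of polychaete worms: λ·8.8/(1 + λ·20) = 3.8/20 = 0.19.
Rearranging, λ(8.8 − 0.19×20) = 0.19, so λ = 0.19/5 = 0.038 per s.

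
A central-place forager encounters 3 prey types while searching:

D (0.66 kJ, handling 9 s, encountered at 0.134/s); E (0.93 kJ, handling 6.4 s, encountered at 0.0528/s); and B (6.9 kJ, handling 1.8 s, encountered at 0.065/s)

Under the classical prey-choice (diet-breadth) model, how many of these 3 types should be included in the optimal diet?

1

Rank by E/h (kJ/s): B 3.83, E 0.145, D 0.0733. Include each in turn until the next type's E/h falls below the running intake rate.
Rate on top 1: 0.4015. E: 0.145 < 0.4015 → exclude; stop.
Optimal diet: B — 1 of 3 types.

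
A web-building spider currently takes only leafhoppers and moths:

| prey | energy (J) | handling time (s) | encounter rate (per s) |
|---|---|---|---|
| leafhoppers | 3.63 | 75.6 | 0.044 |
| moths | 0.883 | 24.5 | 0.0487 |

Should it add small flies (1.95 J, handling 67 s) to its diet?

No

Current rate: (0.044×3.63 + 0.0487×0.883)/(1 + 0.044×75.6 + 0.0487×24.5) = 0.03673 J/s.
small flies: E/h = 1.95/67 = 0.0291 J/s.
0.0291 < 0.03673, so adding small flies would lower the average — exclude it.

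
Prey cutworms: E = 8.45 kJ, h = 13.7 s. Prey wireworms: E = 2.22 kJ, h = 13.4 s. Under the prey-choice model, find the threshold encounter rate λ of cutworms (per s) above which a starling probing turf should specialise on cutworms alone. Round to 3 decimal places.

0.027 per s

Drop wireworms once their profitability E₂/h₂ falls below the rate achievable on cutworms alone: E₂/h₂ = λE₁/(1 + λh₁).
Solve for λ: λE₁h₂ = E₂(1 + λh₁) → λ(E₁h₂ − E₂h₁) = E₂ → λ = E₂/(E₁h₂ − E₂h₁).
λ = 2.22/(8.45×13.4 − 2.22×13.7) = 2.22/82.82 = 0.02681 per s.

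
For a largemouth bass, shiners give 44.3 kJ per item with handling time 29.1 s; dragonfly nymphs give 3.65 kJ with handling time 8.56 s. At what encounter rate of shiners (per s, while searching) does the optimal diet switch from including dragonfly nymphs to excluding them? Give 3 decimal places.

Drop dragonfly nymphs once their profitability E₂/h₂ falls below the rate achievable on shiners alone: E₂/h₂ = λE₁/(1 + λh₁).
Solve for λ: λE₁h₂ = E₂(1 + λh₁) → λ(E₁h₂ − E₂h₁) = E₂ → λ = E₂/(E₁h₂ − E₂h₁).
λ = 3.65/(44.3×8.56 − 3.65×29.1) = 3.65/273 = 0.01337 per s.

0.013 per s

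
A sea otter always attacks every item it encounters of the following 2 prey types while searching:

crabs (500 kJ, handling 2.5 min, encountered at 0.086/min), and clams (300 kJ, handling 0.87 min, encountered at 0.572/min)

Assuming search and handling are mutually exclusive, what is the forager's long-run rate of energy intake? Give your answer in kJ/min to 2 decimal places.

Energy encountered per unit search time: 0.086×500 + 0.572×300 = 214.6 kJ/min.
Handling time per unit search time: 0.086×2.5 + 0.572×0.87 = 0.7126.
Rate = 214.6/(1 + 0.7126) = 125.3 kJ/min.

125.30 kJ/min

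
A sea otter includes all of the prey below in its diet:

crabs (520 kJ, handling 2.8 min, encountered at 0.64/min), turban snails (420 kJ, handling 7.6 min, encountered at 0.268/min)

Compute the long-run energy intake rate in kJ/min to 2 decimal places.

92.23 kJ/min

R = Σλ_iE_i / (1 + Σλ_ih_i)
Numerator: 0.64×520 + 0.268×420 = 445.4
Denominator: 1 + 0.64×2.8 + 0.268×7.6 = 4.829
R = 445.4/4.829 = 92.23 kJ/min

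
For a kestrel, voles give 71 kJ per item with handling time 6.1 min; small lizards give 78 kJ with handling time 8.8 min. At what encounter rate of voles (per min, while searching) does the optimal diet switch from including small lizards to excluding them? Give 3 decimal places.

The zero-one rule: include small lizards iff E₂/h₂ > λE₁/(1+λh₁). Equality gives the switch point.
λE₁h₂ = E₂ + λE₂h₁ ⇒ λ = E₂/(E₁h₂ − E₂h₁) = 78/(624.8 − 475.8) = 0.5235 per min.

0.523 per min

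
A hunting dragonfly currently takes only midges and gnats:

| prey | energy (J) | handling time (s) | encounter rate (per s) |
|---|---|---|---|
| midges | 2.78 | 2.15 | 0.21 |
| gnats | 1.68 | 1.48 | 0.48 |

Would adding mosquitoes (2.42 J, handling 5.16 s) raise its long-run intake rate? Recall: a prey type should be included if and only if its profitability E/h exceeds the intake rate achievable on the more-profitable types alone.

Intake rate on the current diet: R = (0.21×2.78 + 0.48×1.68) / (1 + 0.21×2.15 + 0.48×1.48) = 1.39/2.162 = 0.643 J/s.
mosquitoes: E/h = 2.42/5.16 = 0.469 J/s.
0.469 < 0.643, so adding mosquitoes would lower the average — exclude it.

No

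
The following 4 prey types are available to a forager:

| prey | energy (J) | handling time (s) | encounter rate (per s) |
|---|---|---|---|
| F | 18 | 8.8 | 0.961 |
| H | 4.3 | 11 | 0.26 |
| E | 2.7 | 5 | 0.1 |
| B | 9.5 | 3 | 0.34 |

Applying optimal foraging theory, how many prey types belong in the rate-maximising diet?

E/h in descending order: B 3.17, F 2.05, E 0.54, H 0.391 J/s. The optimal diet is the largest prefix of this list for which every included type satisfies E_i/h_i > R on the types above it.
Rate on top 1: 1.599. F: 2.05 > 1.599 → include.
Rate on top 2: 1.959. E: 0.54 < 1.959 → exclude; stop.
Optimal diet: B, F — 2 of 4 types.

2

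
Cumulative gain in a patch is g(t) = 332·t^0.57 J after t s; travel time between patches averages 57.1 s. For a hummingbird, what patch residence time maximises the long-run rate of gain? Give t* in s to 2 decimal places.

75.69 s

Optimal t* satisfies g'(t*) = g(t*)/(T + t*).
g'(t) = 0.57·332·t^-0.43. Setting 0.57·332·t^-0.43 = 332·t^0.57/(57.1+t) gives 0.57(57.1+t) = t, so 0.43·t = 0.57×57.1.
t* = 0.57×57.1/0.43 = 75.69 s.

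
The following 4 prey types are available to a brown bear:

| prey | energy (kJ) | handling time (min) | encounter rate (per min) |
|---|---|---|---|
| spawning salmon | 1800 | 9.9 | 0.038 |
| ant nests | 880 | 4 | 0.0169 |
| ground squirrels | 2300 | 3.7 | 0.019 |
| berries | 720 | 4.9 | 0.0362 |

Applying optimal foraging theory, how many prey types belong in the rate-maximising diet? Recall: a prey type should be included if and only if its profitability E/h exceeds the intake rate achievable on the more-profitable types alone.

E/h in descending order: ground squirrels 622, ant nests 220, spawning salmon 182, berries 147 kJ/min. The optimal diet is the largest prefix of this list for which every included type satisfies E_i/h_i > R on the types above it.
Rate on top 1: 40.83. ant nests: 220 > 40.83 → include.
Rate on top 2: 51.47. spawning salmon: 182 > 51.47 → include.
Rate on top 3: 83.86. berries: 147 > 83.86 → include.
Optimal diet: ground squirrels, ant nests, spawning salmon, berries — 4 of 4 types.

4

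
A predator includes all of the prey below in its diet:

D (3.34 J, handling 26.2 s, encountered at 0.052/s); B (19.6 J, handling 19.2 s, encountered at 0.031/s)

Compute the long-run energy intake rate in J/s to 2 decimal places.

Energy encountered per unit search time: 0.052×3.34 + 0.031×19.6 = 0.7813 J/s.
Handling time per unit search time: 0.052×26.2 + 0.031×19.2 = 1.958.
Rate = 0.7813/(1 + 1.958) = 0.2642 J/s.

0.26 J/s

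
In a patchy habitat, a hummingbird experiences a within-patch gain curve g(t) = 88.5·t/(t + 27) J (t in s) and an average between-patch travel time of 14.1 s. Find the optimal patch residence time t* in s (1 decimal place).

19.5 s

Maximise g(t)/(T+t): set derivative to zero → g'(t)(T+t) = g(t).
g'(t) = 88.5·27/(t + 27)². Setting 88.5·27/(t+27)² = 88.5t/[(t+27)(14.1+t)] gives 27(14.1+t) = t(t+27), so t² = 27×14.1 = 380.7.
t* = √380.7 = 19.51 s.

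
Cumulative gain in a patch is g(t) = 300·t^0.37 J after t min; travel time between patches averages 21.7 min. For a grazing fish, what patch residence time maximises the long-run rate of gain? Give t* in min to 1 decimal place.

Maximise g(t)/(T+t): set derivative to zero → g'(t)(T+t) = g(t).
g'(t) = 0.37·300·t^-0.63. Setting 0.37·300·t^-0.63 = 300·t^0.37/(21.7+t) gives 0.37(21.7+t) = t, so 0.63·t = 0.37×21.7.
t* = 0.37×21.7/0.63 = 12.74 min.

12.7 min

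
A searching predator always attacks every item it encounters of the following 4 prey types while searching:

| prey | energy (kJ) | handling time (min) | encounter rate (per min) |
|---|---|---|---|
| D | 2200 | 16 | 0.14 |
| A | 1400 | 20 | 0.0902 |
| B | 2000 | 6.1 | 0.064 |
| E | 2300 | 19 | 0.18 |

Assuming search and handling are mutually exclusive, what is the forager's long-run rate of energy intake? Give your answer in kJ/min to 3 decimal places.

110.259 kJ/min

Energy encountered per unit search time: 0.14×2200 + 0.0902×1400 + 0.064×2000 + 0.18×2300 = 976.3 kJ/min.
Handling time per unit search time: 0.14×16 + 0.0902×20 + 0.064×6.1 + 0.18×19 = 7.854.
Rate = 976.3/(1 + 7.854) = 110.3 kJ/min.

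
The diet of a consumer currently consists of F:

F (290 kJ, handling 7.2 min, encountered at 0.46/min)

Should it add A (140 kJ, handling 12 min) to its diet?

No

Intake rate on the current diet: R = (0.46×290) / (1 + 0.46×7.2) = 133.4/4.312 = 30.94 kJ/min.
Profitability of A: 140/12 = 11.67 kJ/min.
11.67 < 30.94, so adding A would lower the average — exclude it.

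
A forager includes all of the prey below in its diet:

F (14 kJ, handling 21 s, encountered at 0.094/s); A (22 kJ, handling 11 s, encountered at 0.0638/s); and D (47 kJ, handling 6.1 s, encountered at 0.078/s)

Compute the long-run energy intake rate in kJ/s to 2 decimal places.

1.54 kJ/s

R = Σλ_iE_i / (1 + Σλ_ih_i)
Numerator: 0.094×14 + 0.0638×22 + 0.078×47 = 6.386
Denominator: 1 + 0.094×21 + 0.0638×11 + 0.078×6.1 = 4.152
R = 6.386/4.152 = 1.538 kJ/s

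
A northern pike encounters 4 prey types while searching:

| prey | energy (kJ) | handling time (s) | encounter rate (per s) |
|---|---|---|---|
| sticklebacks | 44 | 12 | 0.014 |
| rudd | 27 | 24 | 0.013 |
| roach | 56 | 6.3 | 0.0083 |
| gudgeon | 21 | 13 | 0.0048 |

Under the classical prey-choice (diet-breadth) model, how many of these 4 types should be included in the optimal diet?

Profitabilities (E/h, kJ/s): roach 8.89, sticklebacks 3.67, gudgeon 1.62, rudd 1.12. Add prey in this order while the next type's profitability exceeds the intake rate on those already taken.
Rate on top 1: 0.4417. sticklebacks: 3.67 > 0.4417 → include.
Rate on top 2: 0.8857. gudgeon: 1.62 > 0.8857 → include.
Rate on top 3: 0.9212. rudd: 1.12 > 0.9212 → include.
Optimal diet: roach, sticklebacks, gudgeon, rudd — 4 of 4 types.

4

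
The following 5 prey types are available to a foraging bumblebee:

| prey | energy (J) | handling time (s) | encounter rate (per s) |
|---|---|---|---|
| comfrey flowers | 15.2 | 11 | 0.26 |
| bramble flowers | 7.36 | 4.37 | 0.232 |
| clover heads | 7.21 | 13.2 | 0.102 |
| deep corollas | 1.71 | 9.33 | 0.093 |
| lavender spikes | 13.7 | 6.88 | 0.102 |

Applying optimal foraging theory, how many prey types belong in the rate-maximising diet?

Profitabilities (E/h, J/s): lavender spikes 1.99, bramble flowers 1.68, comfrey flowers 1.38, clover heads 0.546, deep corollas 0.183. Add prey in this order while the next type's profitability exceeds the intake rate on those already taken.
Rate on top 1: 0.8211. bramble flowers: 1.68 > 0.8211 → include.
Rate on top 2: 1.143. comfrey flowers: 1.38 > 1.143 → include.
Rate on top 3: 1.266. clover heads: 0.546 < 1.266 → exclude; stop.
Optimal diet: lavender spikes, bramble flowers, comfrey flowers — 3 of 5 types.

3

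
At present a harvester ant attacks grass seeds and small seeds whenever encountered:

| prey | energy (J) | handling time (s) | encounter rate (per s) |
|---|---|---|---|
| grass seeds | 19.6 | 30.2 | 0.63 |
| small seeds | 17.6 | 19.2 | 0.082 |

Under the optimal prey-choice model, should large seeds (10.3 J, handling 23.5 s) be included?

On grass seeds and small seeds alone, R = ΣλE/(1+Σλh) = 13.79/21.6 = 0.6385 J/s.
large seeds: E/h = 10.3/23.5 = 0.4383 J/s.
0.4383 < 0.6385, so adding large seeds would lower the average — exclude it.

No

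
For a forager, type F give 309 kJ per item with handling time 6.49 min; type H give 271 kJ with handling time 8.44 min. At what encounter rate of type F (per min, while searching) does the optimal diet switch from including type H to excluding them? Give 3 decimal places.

0.319 per min

At the threshold, the rate on type F alone equals the profitability of type H: λ·309/(1 + λ·6.49) = 271/8.44 = 32.11.
Rearranging, λ(309 − 32.11×6.49) = 32.11, so λ = 32.11/100.6 = 0.3191 per min.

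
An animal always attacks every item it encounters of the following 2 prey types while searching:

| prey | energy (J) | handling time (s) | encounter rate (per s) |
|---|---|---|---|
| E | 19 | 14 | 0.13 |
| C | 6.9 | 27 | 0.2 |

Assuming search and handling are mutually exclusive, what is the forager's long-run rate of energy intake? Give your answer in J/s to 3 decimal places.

0.468 J/s

Energy encountered per unit search time: 0.13×19 + 0.2×6.9 = 3.85 J/s.
Handling time per unit search time: 0.13×14 + 0.2×27 = 7.22.
Rate = 3.85/(1 + 7.22) = 0.4684 J/s.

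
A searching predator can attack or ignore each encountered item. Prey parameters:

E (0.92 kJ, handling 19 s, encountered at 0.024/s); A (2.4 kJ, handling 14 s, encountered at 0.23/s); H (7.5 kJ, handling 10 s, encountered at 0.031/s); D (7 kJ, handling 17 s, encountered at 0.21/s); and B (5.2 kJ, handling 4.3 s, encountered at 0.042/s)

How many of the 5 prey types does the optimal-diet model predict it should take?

E/h in descending order: B 1.21, H 0.75, D 0.412, A 0.171, E 0.0484 kJ/s. The optimal diet is the largest prefix of this list for which every included type satisfies E_i/h_i > R on the types above it.
Rate on top 1: 0.185. H: 0.75 > 0.185 → include.
Rate on top 2: 0.3025. D: 0.412 > 0.3025 → include.
Rate on top 3: 0.3796. A: 0.171 < 0.3796 → exclude; stop.
Optimal diet: B, H, D — 3 of 5 types.

3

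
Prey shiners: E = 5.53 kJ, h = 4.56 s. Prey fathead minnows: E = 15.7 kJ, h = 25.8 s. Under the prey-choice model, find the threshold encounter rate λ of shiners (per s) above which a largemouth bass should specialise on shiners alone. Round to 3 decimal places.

0.221 per s

At the threshold, the rate on shiners alone equals the profitability of fathead minnows: λ·5.53/(1 + λ·4.56) = 15.7/25.8 = 0.6085.
Rearranging, λ(5.53 − 0.6085×4.56) = 0.6085, so λ = 0.6085/2.755 = 0.2209 per s.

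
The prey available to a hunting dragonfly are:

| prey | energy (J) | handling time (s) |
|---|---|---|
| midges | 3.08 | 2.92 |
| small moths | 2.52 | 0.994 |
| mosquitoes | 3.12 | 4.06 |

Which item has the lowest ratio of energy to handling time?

Profitability E/h (J/s): midges = 3.08/2.92 = 1.05, small moths = 2.52/0.994 = 2.54, mosquitoes = 3.12/4.06 = 0.768.
Ranked: small moths > midges > mosquitoes.

mosquitoes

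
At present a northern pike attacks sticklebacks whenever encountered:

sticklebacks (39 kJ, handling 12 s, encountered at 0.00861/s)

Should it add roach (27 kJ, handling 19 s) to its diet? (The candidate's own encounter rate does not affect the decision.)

Intake rate on the current diet: R = (0.00861×39) / (1 + 0.00861×12) = 0.3358/1.103 = 0.3043 kJ/s.
roach: E/h = 27/19 = 1.421 kJ/s.
Since 1.421 > R, including roach increases the long-run rate.

Yes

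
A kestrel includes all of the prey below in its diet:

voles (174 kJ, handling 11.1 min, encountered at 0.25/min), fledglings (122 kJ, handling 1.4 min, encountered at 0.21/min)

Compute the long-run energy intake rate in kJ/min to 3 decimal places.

16.987 kJ/min

R = Σλ_iE_i / (1 + Σλ_ih_i)
Numerator: 0.25×174 + 0.21×122 = 69.12
Denominator: 1 + 0.25×11.1 + 0.21×1.4 = 4.069
R = 69.12/4.069 = 16.99 kJ/min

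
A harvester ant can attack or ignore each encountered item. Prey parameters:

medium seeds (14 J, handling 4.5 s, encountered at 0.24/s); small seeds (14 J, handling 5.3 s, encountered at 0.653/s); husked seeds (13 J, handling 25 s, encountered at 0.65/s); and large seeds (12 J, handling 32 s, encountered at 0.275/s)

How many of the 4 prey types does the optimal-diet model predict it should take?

2

Profitabilities (E/h, J/s): medium seeds 3.11, small seeds 2.64, husked seeds 0.52, large seeds 0.375. Add prey in this order while the next type's profitability exceeds the intake rate on those already taken.
Rate on top 1: 1.615. small seeds: 2.64 > 1.615 → include.
Rate on top 2: 2.256. husked seeds: 0.52 < 2.256 → exclude; stop.
Optimal diet: medium seeds, small seeds — 2 of 4 types.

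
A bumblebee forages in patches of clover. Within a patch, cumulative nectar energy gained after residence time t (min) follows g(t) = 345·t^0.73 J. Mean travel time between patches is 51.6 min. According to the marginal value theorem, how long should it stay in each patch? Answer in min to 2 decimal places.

Optimal t* satisfies g'(t*) = g(t*)/(T + t*).
g'(t) = 0.73·345·t^-0.27. Setting 0.73·345·t^-0.27 = 345·t^0.73/(51.6+t) gives 0.73(51.6+t) = t, so 0.27·t = 0.73×51.6.
t* = 0.73×51.6/0.27 = 139.5 min.

139.51 min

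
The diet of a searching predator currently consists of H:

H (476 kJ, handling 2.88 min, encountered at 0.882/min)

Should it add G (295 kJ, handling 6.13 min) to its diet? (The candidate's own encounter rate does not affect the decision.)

No

On H alone, R = ΣλE/(1+Σλh) = 419.8/3.54 = 118.6 kJ/min.
G: E/h = 295/6.13 = 48.12 kJ/min.
Since 48.12 < R, time spent handling G is better spent searching.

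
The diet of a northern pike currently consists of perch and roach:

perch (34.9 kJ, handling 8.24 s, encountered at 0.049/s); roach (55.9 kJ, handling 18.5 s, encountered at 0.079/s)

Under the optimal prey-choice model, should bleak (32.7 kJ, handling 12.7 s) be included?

Yes

Current rate: (0.049×34.9 + 0.079×55.9)/(1 + 0.049×8.24 + 0.079×18.5) = 2.138 kJ/s.
bleak: E/h = 32.7/12.7 = 2.575 kJ/s.
Since 2.575 > R, including bleak increases the long-run rate.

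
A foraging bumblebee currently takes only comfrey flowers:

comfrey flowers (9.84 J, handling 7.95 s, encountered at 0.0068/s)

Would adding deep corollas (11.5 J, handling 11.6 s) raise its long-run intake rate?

Intake rate on the current diet: R = (0.0068×9.84) / (1 + 0.0068×7.95) = 0.06691/1.054 = 0.06348 J/s.
deep corollas: E/h = 11.5/11.6 = 0.9914 J/s.
0.9914 > 0.06348, so adding deep corollas raises the average — include it.

Yes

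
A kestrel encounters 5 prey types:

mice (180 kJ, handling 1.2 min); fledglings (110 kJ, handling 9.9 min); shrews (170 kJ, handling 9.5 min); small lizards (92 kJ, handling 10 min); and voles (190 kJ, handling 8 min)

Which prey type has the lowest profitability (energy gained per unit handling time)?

small lizards

Profitability E/h (kJ/min): mice = 180/1.2 = 150, fledglings = 110/9.9 = 11.1, shrews = 170/9.5 = 17.9, small lizards = 92/10 = 9.2, voles = 190/8 = 23.8.
Ranked: mice > voles > shrews > fledglings > small lizards.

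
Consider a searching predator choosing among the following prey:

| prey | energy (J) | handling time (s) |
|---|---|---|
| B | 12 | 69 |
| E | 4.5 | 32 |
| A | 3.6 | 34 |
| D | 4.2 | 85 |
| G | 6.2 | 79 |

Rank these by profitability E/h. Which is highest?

In descending order of E/h:
B: 12/69 = 0.174 J/s
E: 4.5/32 = 0.141 J/s
A: 3.6/34 = 0.106 J/s
G: 6.2/79 = 0.0785 J/s
D: 4.2/85 = 0.0494 J/s

B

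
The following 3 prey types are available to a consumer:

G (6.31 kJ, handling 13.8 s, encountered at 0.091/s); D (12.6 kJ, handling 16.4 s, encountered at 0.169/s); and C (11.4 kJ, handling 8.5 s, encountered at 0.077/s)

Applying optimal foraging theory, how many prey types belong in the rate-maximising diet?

2

Profitabilities (E/h, kJ/s): C 1.34, D 0.768, G 0.457. Add prey in this order while the next type's profitability exceeds the intake rate on those already taken.
Rate on top 1: 0.5306. D: 0.768 > 0.5306 → include.
Rate on top 2: 0.6794. G: 0.457 < 0.6794 → exclude; stop.
Optimal diet: C, D — 2 of 3 types.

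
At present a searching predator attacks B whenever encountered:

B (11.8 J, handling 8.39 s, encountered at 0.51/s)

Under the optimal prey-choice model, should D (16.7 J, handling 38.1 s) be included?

No

On B alone, R = ΣλE/(1+Σλh) = 6.018/5.279 = 1.14 J/s.
Profitability of D: 16.7/38.1 = 0.4383 J/s.
0.4383 < 1.14, so adding D would lower the average — exclude it.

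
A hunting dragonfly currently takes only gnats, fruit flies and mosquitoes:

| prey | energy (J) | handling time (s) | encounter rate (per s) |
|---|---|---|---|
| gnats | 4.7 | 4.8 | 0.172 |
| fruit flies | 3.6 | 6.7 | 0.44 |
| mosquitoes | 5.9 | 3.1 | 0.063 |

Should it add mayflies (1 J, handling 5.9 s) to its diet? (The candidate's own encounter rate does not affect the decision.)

No

Intake rate on the current diet: R = (0.172×4.7 + 0.44×3.6 + 0.063×5.9) / (1 + 0.172×4.8 + 0.44×6.7 + 0.063×3.1) = 2.764/4.969 = 0.5563 J/s.
Profitability of mayflies: 1/5.9 = 0.1695 J/s.
0.1695 < 0.5563, so adding mayflies would lower the average — exclude it.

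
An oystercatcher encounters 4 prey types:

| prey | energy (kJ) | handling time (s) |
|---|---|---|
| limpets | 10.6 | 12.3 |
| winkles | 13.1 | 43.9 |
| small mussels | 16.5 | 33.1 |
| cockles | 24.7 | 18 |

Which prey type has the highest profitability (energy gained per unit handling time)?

Profitability E/h (kJ/s): limpets = 10.6/12.3 = 0.862, winkles = 13.1/43.9 = 0.298, small mussels = 16.5/33.1 = 0.498, cockles = 24.7/18 = 1.37.
Ranked: cockles > limpets > small mussels > winkles.

cockles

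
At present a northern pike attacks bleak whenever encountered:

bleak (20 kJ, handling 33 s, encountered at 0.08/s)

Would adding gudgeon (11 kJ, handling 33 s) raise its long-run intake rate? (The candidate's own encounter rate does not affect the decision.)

Intake rate on the current diet: R = (0.08×20) / (1 + 0.08×33) = 1.6/3.64 = 0.4396 kJ/s.
gudgeon: E/h = 11/33 = 0.3333 kJ/s.
Since 0.3333 < R, time spent handling gudgeon is better spent searching.

No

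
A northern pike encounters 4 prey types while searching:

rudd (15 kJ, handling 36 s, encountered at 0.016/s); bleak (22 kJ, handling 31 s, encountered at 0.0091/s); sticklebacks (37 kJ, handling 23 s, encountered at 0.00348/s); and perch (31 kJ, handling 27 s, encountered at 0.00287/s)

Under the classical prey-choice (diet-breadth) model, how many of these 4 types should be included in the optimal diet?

Profitabilities (E/h, kJ/s): sticklebacks 1.61, perch 1.15, bleak 0.71, rudd 0.417. Add prey in this order while the next type's profitability exceeds the intake rate on those already taken.
Rate on top 1: 0.1192. perch: 1.15 > 0.1192 → include.
Rate on top 2: 0.1881. bleak: 0.71 > 0.1881 → include.
Rate on top 3: 0.2903. rudd: 0.417 > 0.2903 → include.
Optimal diet: sticklebacks, perch, bleak, rudd — 4 of 4 types.

4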